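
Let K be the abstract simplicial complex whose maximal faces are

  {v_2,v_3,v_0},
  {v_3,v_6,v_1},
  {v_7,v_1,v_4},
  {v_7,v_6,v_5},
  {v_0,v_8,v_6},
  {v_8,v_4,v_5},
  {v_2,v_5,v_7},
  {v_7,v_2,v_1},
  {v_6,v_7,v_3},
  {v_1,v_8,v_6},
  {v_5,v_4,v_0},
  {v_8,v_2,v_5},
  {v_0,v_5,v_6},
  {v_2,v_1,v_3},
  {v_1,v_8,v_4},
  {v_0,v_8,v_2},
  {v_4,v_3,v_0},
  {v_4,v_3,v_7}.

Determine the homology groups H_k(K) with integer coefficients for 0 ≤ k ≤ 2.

H_0 ≅ Z,  H_1 ≅ Z ⊕ Z/2,  H_2 = 0.

Order the vertices as v_0 < v_1 < v_2 < v_3 < v_4 < v_5 < v_6 < v_7 < v_8. Listing each simplex with vertices in this order, K has dimension 2 with simplices:

  0-simplices (9): [v_0], [v_1], [v_2], [v_3], [v_4], [v_5], [v_6], [v_7], [v_8]
  1-simplices (27): (27 of them)
  2-simplices (18): (18 of them)

so the chain groups are C_0 ≅ Z^9, C_1 ≅ Z^27, C_2 ≅ Z^18.

The boundary map ∂_1: C_1 → C_0 maps an edge to its endpoints' difference, ∂[p,q] = q − p.
This gives a 9×27 integer matrix of rank 8; reducing to Smith normal form yields diagonal entries (1,1,1,1,1,1,1,1).

Boundary ∂_2: C_2 → C_1 acts by ∂[p,q,r] = [q,r] − [p,r] + [p,q]. For instance
  ∂[v_1,v_2,v_3] = [v_2,v_3] − [v_1,v_3] + [v_1,v_2],
  ∂[v_3,v_4,v_7] = [v_4,v_7] − [v_3,v_7] + [v_3,v_4].
The 27×18 boundary matrix has rank 18 and Smith normal form diag(1,1,1,1,1,1,1,1,1,1,1,1,1,1,1,1,1,2).

Computing H_k = (kernel of ∂_k) / (image of ∂_{k+1}):

  H_0: rank C_0 − rank ∂_1 = 9 − 8 = 1, and the invariant factors of ∂_1 are all 1, so H_0 = Z.
  H_1: rank ker ∂_1 − rank ∂_2 = (27 − 8) − 18 = 1, and ∂_2 has invariant factor 2 > 1, so H_1 = Z ⊕ Z/2.
  H_2: rank ker ∂_2 − rank ∂_3 = (18 − 18) − 0 = 0, and there is no ∂_3, so H_2 = 0.

(K is a triangulation of the Klein bottle.)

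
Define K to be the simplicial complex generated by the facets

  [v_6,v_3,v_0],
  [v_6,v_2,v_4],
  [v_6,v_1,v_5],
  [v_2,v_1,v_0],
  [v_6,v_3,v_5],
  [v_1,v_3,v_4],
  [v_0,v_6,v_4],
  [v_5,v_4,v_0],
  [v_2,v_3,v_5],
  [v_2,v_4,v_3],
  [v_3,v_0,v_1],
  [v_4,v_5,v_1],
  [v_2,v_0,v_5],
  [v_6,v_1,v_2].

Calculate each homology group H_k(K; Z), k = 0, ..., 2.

H_0 = Z,  H_1 = Z^2,  H_2 = Z.

Order the vertices as v_0 < v_1 < v_2 < v_3 < v_4 < v_5 < v_6. Listing each simplex with vertices in this order, K has dimension 2 with simplices:

  0-simplices (7): [v_0], [v_1], [v_2], [v_3], [v_4], [v_5], [v_6]
  1-simplices (21): (21 of them)
  2-simplices (14): (14 of them)

so the chain groups are C_0 ≅ Z^7, C_1 ≅ Z^21, C_2 ≅ Z^14.

The boundary map ∂_1: C_1 → C_0 maps an edge to its endpoints' difference, ∂[p,q] = q − p. For instance
  ∂[v_0,v_3] = [v_3] − [v_0].
The resulting 7×21 matrix has rank 6, and its Smith normal form has invariant factors (1,1,1,1,1,1).

The boundary map ∂_2: C_2 → C_1 maps a triangle to the signed sum of its edges. For instance
  ∂[v_0,v_3,v_6] = [v_3,v_6] − [v_0,v_6] + [v_0,v_3],
  ∂[v_1,v_2,v_6] = [v_2,v_6] − [v_1,v_6] + [v_1,v_2].
The 21×14 boundary matrix has rank 13 and Smith normal form diag(1,1,1,1,1,1,1,1,1,1,1,1,1).

From H_k ≅ ker(∂_k) / im(∂_{k+1}) we obtain:

  H_0: rank C_0 − rank ∂_1 = 7 − 6 = 1, and the invariant factors of ∂_1 are all 1, so H_0 ≅ Z.
  H_1: rank ker ∂_1 − rank ∂_2 = (21 − 6) − 13 = 2, and the invariant factors of ∂_2 are all 1, so H_1 ≅ Z^2.
  H_2: rank ker ∂_2 − rank ∂_3 = (14 − 13) − 0 = 1, and there is no ∂_3, so H_2 ≅ Z.

As a check, the Euler characteristic is 7 − 21 + 14 = 0, which agrees with 1 − 2 + 1 = 0.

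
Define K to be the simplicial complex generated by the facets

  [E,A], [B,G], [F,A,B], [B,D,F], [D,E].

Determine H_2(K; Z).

Fix the vertex order A < B < D < E < F < G and write every simplex with vertices in increasing order. Then dim K = 2 and the simplices of K are:

  0-simplices (6): A, B, D, E, F, G
  1-simplices (8): AB, AE, AF, BD, BF, BG, DE, DF
  2-simplices (2): ABF, BDF

Hence C_0 ≅ Z^6, C_1 ≅ Z^8, C_2 ≅ Z^2.

The boundary map ∂_1: C_1 → C_0 is given by ∂[p,q] = [q] − [p]. For instance
  ∂AE = E − A.
The 6×8 boundary matrix has rank 5 and Smith normal form diag(1,1,1,1,1).

The boundary map ∂_2: C_2 → C_1 acts by ∂[p,q,r] = [q,r] − [p,r] + [p,q]. For instance
  ∂ABF = BF − AF + AB,
  ∂BDF = DF − BF + BD.
The resulting 8×2 matrix has rank 2, and its Smith normal form has invariant factors (1,1).

Computing H_k = (kernel of ∂_k) / (image of ∂_{k+1}):

  H_2: rank ker ∂_2 − rank ∂_3 = (2 − 2) − 0 = 0, and there is no ∂_3, so H_2 = 0.

H_2 = 0.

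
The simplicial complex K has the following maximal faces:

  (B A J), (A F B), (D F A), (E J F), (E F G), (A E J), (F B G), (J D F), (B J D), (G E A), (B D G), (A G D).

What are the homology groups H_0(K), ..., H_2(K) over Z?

H_0 ≅ Z,  H_1 ≅ Z/2,  H_2 = 0.

Take the total order A < B < D < E < F < G < J on the vertex set. Then K (dimension 2) consists of the simplices:

  0-simplices (7): A, B, D, E, F, G, J
  1-simplices (18): AB, AD, AE, AF, AG, AJ, BD, BF, BG, BJ, DF, DG, DJ, EF, EG, EJ, FG, FJ
  2-simplices (12): ABF, ABJ, ADF, ADG, AEG, AEJ, BDG, BDJ, BFG, DFJ, EFG, EFJ

Hence C_0 ≅ Z^7, C_1 ≅ Z^18, C_2 ≅ Z^12.

The boundary map ∂_1: C_1 → C_0 maps an edge to its endpoints' difference, ∂[p,q] = q − p. For instance
  ∂DG = G − D.
The resulting 7×18 matrix has rank 6, and its Smith normal form has invariant factors (1,1,1,1,1,1).

∂_2: C_2 → C_1 acts by ∂[p,q,r] = [q,r] − [p,r] + [p,q]. For instance
  ∂ABF = BF − AF + AB,
  ∂ABJ = BJ − AJ + AB.
The 18×12 boundary matrix has rank 12 and Smith normal form diag(1,1,1,1,1,1,1,1,1,1,1,2).

Reading off H_k = ker ∂_k / im ∂_{k+1}:

  H_0: rank C_0 − rank ∂_1 = 7 − 6 = 1, and the invariant factors of ∂_1 are all 1, so H_0 ≅ Z.
  H_1: rank ker ∂_1 − rank ∂_2 = (18 − 6) − 12 = 0, and ∂_2 has invariant factor 2 > 1, so H_1 ≅ Z/2.
  H_2: rank ker ∂_2 − rank ∂_3 = (12 − 12) − 0 = 0, and there is no ∂_3, so H_2 ≅ 0.

As a check, the Euler characteristic is 7 − 18 + 12 = 1, which agrees with 1 − 0 + 0 = 1.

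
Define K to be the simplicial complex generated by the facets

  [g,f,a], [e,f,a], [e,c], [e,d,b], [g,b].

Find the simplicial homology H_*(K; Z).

H_0 ≅ Z,  H_1 ≅ Z,  H_2 = 0.

Take the total order a < b < c < d < e < f < g on the vertex set. Then K (dimension 2) consists of the simplices:

  0-simplices (7): a, b, c, d, e, f, g
  1-simplices (10): ae, af, ag, bd, be, bg, ce, de, ef, fg
  2-simplices (3): aef, afg, bde

giving chain groups C_0 ≅ Z^7, C_1 ≅ Z^10, C_2 ≅ Z^3.

∂_1: C_1 → C_0 sends each edge [p,q] (with p < q) to q − p.
The resulting 7×10 matrix has rank 6, and its Smith normal form has invariant factors (1,1,1,1,1,1).

∂_2: C_2 → C_1 maps a triangle to the signed sum of its edges. For instance
  ∂afg = fg − ag + af,
  ∂bde = de − be + bd.
This gives a 10×3 integer matrix of rank 3; reducing to Smith normal form yields diagonal entries (1,1,1).

Reading off H_k = ker ∂_k / im ∂_{k+1}:

  H_0: rank C_0 − rank ∂_1 = 7 − 6 = 1, and the invariant factors of ∂_1 are all 1, so H_0 = Z.
  H_1: rank ker ∂_1 − rank ∂_2 = (10 − 6) − 3 = 1, and the invariant factors of ∂_2 are all 1, so H_1 = Z.
  H_2: rank ker ∂_2 − rank ∂_3 = (3 − 3) − 0 = 0, and there is no ∂_3, so H_2 = 0.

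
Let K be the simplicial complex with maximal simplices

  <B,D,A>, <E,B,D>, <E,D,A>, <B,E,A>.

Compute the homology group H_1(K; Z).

Fix the vertex order A < B < D < E and write every simplex with vertices in increasing order. Then dim K = 2 and the simplices of K are:

  0-simplices (4): A, B, D, E
  1-simplices (6): AB, AD, AE, BD, BE, DE
  2-simplices (4): ABD, ABE, ADE, BDE

Hence C_0 ≅ Z^4, C_1 ≅ Z^6, C_2 ≅ Z^4.

∂_1: C_1 → C_0 sends each edge [p,q] (with p < q) to q − p.
This gives a 4×6 integer matrix of rank 3; reducing to Smith normal form yields diagonal entries (1,1,1).

Boundary ∂_2: C_2 → C_1 maps a triangle to the signed sum of its edges. For instance
  ∂ADE = DE − AE + AD,
  ∂BDE = DE − BE + BD.
This gives a 6×4 integer matrix of rank 3; reducing to Smith normal form yields diagonal entries (1,1,1).

From H_k ≅ ker(∂_k) / im(∂_{k+1}) we obtain:

  H_1: rank ker ∂_1 − rank ∂_2 = (6 − 3) − 3 = 0, and the invariant factors of ∂_2 are all 1, so H_1 = 0.

(K is a triangulation of the 2-sphere S^2.)

H_1 = 0.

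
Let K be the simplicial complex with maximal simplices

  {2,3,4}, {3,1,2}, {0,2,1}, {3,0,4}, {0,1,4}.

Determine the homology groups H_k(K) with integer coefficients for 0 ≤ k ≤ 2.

K has 5 vertices, 10 edges, 5 triangles.
rank ∂_0 = 0, rank ∂_1 = 4 ⇒ b_0 = 5 − 0 − 4 = 1; all invariant factors of ∂_1 are 1 so no torsion. So H_0 ≅ Z.
rank ∂_1 = 4, rank ∂_2 = 5 ⇒ b_1 = 10 − 4 − 5 = 1; all invariant factors of ∂_2 are 1 so no torsion. So H_1 ≅ Z.
rank ∂_2 = 5, rank ∂_3 = 0 ⇒ b_2 = 5 − 5 − 0 = 0. So H_2 ≅ 0.

H_0 = Z,  H_1 = Z,  H_2 = 0.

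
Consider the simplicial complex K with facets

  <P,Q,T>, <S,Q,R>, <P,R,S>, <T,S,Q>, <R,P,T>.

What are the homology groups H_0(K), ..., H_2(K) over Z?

Fix the vertex order P < Q < R < S < T and write every simplex with vertices in increasing order. Then dim K = 2 and the simplices of K are:

  0-simplices (5): P, Q, R, S, T
  1-simplices (10): PQ, PR, PS, PT, QR, QS, QT, RS, RT, ST
  2-simplices (5): PQT, PRS, PRT, QRS, QST

so the chain groups are C_0 ≅ Z^5, C_1 ≅ Z^10, C_2 ≅ Z^5.

The boundary map ∂_1: C_1 → C_0 maps an edge to its endpoints' difference, ∂[p,q] = q − p. For instance
  ∂QR = R − Q.
As a 5×10 matrix over Z this has rank 4, with invariant factors (1,1,1,1).

The boundary map ∂_2: C_2 → C_1 maps a triangle to the signed sum of its edges. For instance
  ∂PQT = QT − PT + PQ,
  ∂PRT = RT − PT + PR.
This gives a 10×5 integer matrix of rank 5; reducing to Smith normal form yields diagonal entries (1,1,1,1,1).

From H_k ≅ ker(∂_k) / im(∂_{k+1}) we obtain:

  H_0: rank C_0 − rank ∂_1 = 5 − 4 = 1, and the invariant factors of ∂_1 are all 1, so H_0 ≅ Z.
  H_1: rank ker ∂_1 − rank ∂_2 = (10 − 4) − 5 = 1, and the invariant factors of ∂_2 are all 1, so H_1 ≅ Z.
  H_2: rank ker ∂_2 − rank ∂_3 = (5 − 5) − 0 = 0, and there is no ∂_3, so H_2 ≅ 0.

H_0 ≅ Z,  H_1 ≅ Z,  H_2 = 0.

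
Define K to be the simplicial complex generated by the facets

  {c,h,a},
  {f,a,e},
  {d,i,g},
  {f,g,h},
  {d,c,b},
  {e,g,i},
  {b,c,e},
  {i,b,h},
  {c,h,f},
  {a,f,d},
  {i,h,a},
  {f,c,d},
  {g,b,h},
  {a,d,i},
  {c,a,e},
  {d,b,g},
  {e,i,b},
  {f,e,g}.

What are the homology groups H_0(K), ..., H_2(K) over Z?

Take the total order a < b < c < d < e < f < g < h < i on the vertex set. Then K (dimension 2) consists of the simplices:

  0-simplices (9): a, b, c, d, e, f, g, h, i
  1-simplices (27): ac, ad, ae, af, ah, ai, bc, bd, be, bg, bh, bi, cd, ce, cf, ch, df, dg, di, ef, eg, ei, fg, fh, gh, gi, hi
  2-simplices (18): ace, ach, adf, adi, aef, ahi, bcd, bce, bdg, bei, bgh, bhi, cdf, cfh, dgi, efg, egi, fgh

Hence C_0 ≅ Z^9, C_1 ≅ Z^27, C_2 ≅ Z^18.

Boundary ∂_1: C_1 → C_0 is given by ∂[p,q] = [q] − [p]. For instance
  ∂fg = g − f.
This gives a 9×27 integer matrix of rank 8; reducing to Smith normal form yields diagonal entries (1,1,1,1,1,1,1,1).

Boundary ∂_2: C_2 → C_1 maps a triangle to the signed sum of its edges. For instance
  ∂ace = ce − ae + ac,
  ∂aef = ef − af + ae.
This gives a 27×18 integer matrix of rank 18; reducing to Smith normal form yields diagonal entries (1,1,1,1,1,1,1,1,1,1,1,1,1,1,1,1,1,2).

From H_k ≅ ker(∂_k) / im(∂_{k+1}) we obtain:

  H_0: rank C_0 − rank ∂_1 = 9 − 8 = 1, and the invariant factors of ∂_1 are all 1, so H_0 = Z.
  H_1: rank ker ∂_1 − rank ∂_2 = (27 − 8) − 18 = 1, and ∂_2 has invariant factor 2 > 1, so H_1 = Z ⊕ Z/2.
  H_2: rank ker ∂_2 − rank ∂_3 = (18 − 18) − 0 = 0, and there is no ∂_3, so H_2 = 0.

(K is a triangulation of the Klein bottle.)

H_0 = Z,  H_1 = Z ⊕ Z/2,  H_2 = 0.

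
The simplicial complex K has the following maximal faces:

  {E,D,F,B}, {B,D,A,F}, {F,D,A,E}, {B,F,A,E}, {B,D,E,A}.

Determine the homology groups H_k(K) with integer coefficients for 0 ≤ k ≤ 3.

Take the total order A < B < D < E < F on the vertex set. Then K (dimension 3) consists of the simplices:

  0-simplices (5): A, B, D, E, F
  1-simplices (10): AB, AD, AE, AF, BD, BE, BF, DE, DF, EF
  2-simplices (10): ABD, ABE, ABF, ADE, ADF, AEF, BDE, BDF, BEF, DEF
  3-simplices (5): ABDE, ABDF, ABEF, ADEF, BDEF

giving chain groups C_0 ≅ Z^5, C_1 ≅ Z^10, C_2 ≅ Z^10, C_3 ≅ Z^5.

The boundary map ∂_1: C_1 → C_0 maps an edge to its endpoints' difference, ∂[p,q] = q − p. For instance
  ∂BE = E − B.
As a 5×10 matrix over Z this has rank 4, with invariant factors (1,1,1,1).

∂_2: C_2 → C_1 acts by ∂[p,q,r] = [q,r] − [p,r] + [p,q]. For instance
  ∂ABE = BE − AE + AB,
  ∂ABD = BD − AD + AB.
This gives a 10×10 integer matrix of rank 6; reducing to Smith normal form yields diagonal entries (1,1,1,1,1,1).

The boundary map ∂_3: C_3 → C_2 sends each 3-simplex σ to the alternating sum Σ_i (−1)^i (σ with its i-th vertex removed). For instance
  ∂ABDE = BDE − ADE + ABE − ABD,
  ∂BDEF = DEF − BEF + BDF − BDE.
As a 10×5 matrix over Z this has rank 4, with invariant factors (1,1,1,1).

Reading off H_k = ker ∂_k / im ∂_{k+1}:

  H_0: rank C_0 − rank ∂_1 = 5 − 4 = 1, and the invariant factors of ∂_1 are all 1, so H_0 ≅ Z.
  H_1: rank ker ∂_1 − rank ∂_2 = (10 − 4) − 6 = 0, and the invariant factors of ∂_2 are all 1, so H_1 ≅ 0.
  H_2: rank ker ∂_2 − rank ∂_3 = (10 − 6) − 4 = 0, and the invariant factors of ∂_3 are all 1, so H_2 ≅ 0.
  H_3: rank ker ∂_3 − rank ∂_4 = (5 − 4) − 0 = 1, and there is no ∂_4, so H_3 ≅ Z.

As a check, the Euler characteristic is 5 − 10 + 10 − 5 = 0, which agrees with 1 − 0 + 0 − 1 = 0.
(K is a triangulation of the 3-sphere S^3.)

H_0 = Z,  H_1 = 0,  H_2 = 0,  H_3 = Z.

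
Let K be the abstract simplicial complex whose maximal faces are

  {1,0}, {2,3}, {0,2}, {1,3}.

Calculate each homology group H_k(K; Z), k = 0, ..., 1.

H_0 ≅ Z,  H_1 ≅ Z.

Take the total order 0 < 1 < 2 < 3 on the vertex set. Then K (dimension 1) consists of the simplices:

  0-simplices (4): [0], [1], [2], [3]
  1-simplices (4): [0,1], [0,2], [1,3], [2,3]

Hence C_0 ≅ Z^4, C_1 ≅ Z^4.

Boundary ∂_1: C_1 → C_0 is given by ∂[p,q] = [q] − [p].
As a 4×4 matrix over Z this has rank 3, with invariant factors (1,1,1).

Reading off H_k = ker ∂_k / im ∂_{k+1}:

  H_0: rank C_0 − rank ∂_1 = 4 − 3 = 1, and the invariant factors of ∂_1 are all 1, so H_0 = Z.
  H_1: rank ker ∂_1 − rank ∂_2 = (4 − 3) − 0 = 1, and there is no ∂_2, so H_1 = Z.

(K is a triangulation of the circle S^1.)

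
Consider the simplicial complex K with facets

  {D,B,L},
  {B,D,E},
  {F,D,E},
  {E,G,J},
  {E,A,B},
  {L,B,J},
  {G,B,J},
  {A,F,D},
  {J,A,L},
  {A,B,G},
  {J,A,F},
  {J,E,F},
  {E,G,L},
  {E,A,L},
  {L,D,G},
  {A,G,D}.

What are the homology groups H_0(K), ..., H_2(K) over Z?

H_0 ≅ Z,  H_1 ≅ Z^2,  H_2 ≅ Z.

We work with the vertex ordering A < B < D < E < F < G < J < L. The simplices of K, each written with vertices in increasing order, are:

  0-simplices (8): A, B, D, E, F, G, J, L
  1-simplices (24): AB, AD, AE, AF, AG, AJ, AL, BD, BE, BG, BJ, BL, DE, DF, DG, DL, EF, EG, EJ, EL, FJ, GJ, GL, JL
  2-simplices (16): ABE, ABG, ADF, ADG, AEL, AFJ, AJL, BDE, BDL, BGJ, BJL, DEF, DGL, EFJ, EGJ, EGL

giving chain groups C_0 ≅ Z^8, C_1 ≅ Z^24, C_2 ≅ Z^16.

The boundary map ∂_1: C_1 → C_0 is given by ∂[p,q] = [q] − [p].
As a 8×24 matrix over Z this has rank 7, with invariant factors (1,1,1,1,1,1,1).

∂_2: C_2 → C_1 maps a triangle to the signed sum of its edges. For instance
  ∂ADF = DF − AF + AD,
  ∂AEL = EL − AL + AE.
As a 24×16 matrix over Z this has rank 15, with invariant factors (1,1,1,1,1,1,1,1,1,1,1,1,1,1,1).

Computing H_k = (kernel of ∂_k) / (image of ∂_{k+1}):

  H_0: rank C_0 − rank ∂_1 = 8 − 7 = 1, and the invariant factors of ∂_1 are all 1, so H_0 ≅ Z.
  H_1: rank ker ∂_1 − rank ∂_2 = (24 − 7) − 15 = 2, and the invariant factors of ∂_2 are all 1, so H_1 ≅ Z^2.
  H_2: rank ker ∂_2 − rank ∂_3 = (16 − 15) − 0 = 1, and there is no ∂_3, so H_2 ≅ Z.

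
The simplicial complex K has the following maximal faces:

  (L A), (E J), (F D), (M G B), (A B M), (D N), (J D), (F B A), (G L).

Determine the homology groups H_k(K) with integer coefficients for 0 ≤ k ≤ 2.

H_0 = Z,  H_1 = Z,  H_2 = 0.

Order the vertices as A < B < D < E < F < G < J < L < M < N. Listing each simplex with vertices in this order, K has dimension 2 with simplices:

  0-simplices (10): A, B, D, E, F, G, J, L, M, N
  1-simplices (13): AB, AF, AL, AM, BF, BG, BM, DF, DJ, DN, EJ, GL, GM
  2-simplices (3): ABF, ABM, BGM

Hence C_0 ≅ Z^10, C_1 ≅ Z^13, C_2 ≅ Z^3.

∂_1: C_1 → C_0 maps an edge to its endpoints' difference, ∂[p,q] = q − p.
This gives a 10×13 integer matrix of rank 9; reducing to Smith normal form yields diagonal entries (1,1,1,1,1,1,1,1,1).

The boundary map ∂_2: C_2 → C_1 sends each 2-simplex [p,q,r] to [q,r] − [p,r] + [p,q]. For instance
  ∂ABF = BF − AF + AB,
  ∂ABM = BM − AM + AB.
The 13×3 boundary matrix has rank 3 and Smith normal form diag(1,1,1).

Computing H_k = (kernel of ∂_k) / (image of ∂_{k+1}):

  H_0: rank C_0 − rank ∂_1 = 10 − 9 = 1, and the invariant factors of ∂_1 are all 1, so H_0 ≅ Z.
  H_1: rank ker ∂_1 − rank ∂_2 = (13 − 9) − 3 = 1, and the invariant factors of ∂_2 are all 1, so H_1 ≅ Z.
  H_2: rank ker ∂_2 − rank ∂_3 = (3 − 3) − 0 = 0, and there is no ∂_3, so H_2 ≅ 0.

As a check, the Euler characteristic is 10 − 13 + 3 = 0, which agrees with 1 − 1 + 0 = 0.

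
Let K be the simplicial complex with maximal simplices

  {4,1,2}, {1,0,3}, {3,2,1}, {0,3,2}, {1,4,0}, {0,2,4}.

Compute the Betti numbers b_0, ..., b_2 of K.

We work with the vertex ordering 0 < 1 < 2 < 3 < 4. The simplices of K, each written with vertices in increasing order, are:

  0-simplices (5): [0], [1], [2], [3], [4]
  1-simplices (9): [0,1], [0,2], [0,3], [0,4], [1,2], [1,3], [1,4], [2,3], [2,4]
  2-simplices (6): [0,1,3], [0,1,4], [0,2,3], [0,2,4], [1,2,3], [1,2,4]

giving chain groups C_0 ≅ Z^5, C_1 ≅ Z^9, C_2 ≅ Z^6.

∂_1: C_1 → C_0 is given by ∂[p,q] = [q] − [p]. For instance
  ∂[0,1] = [1] − [0].
As a 5×9 matrix over Z this has rank 4, with invariant factors (1,1,1,1).

Boundary ∂_2: C_2 → C_1 maps a triangle to the signed sum of its edges. For instance
  ∂[0,1,3] = [1,3] − [0,3] + [0,1],
  ∂[0,1,4] = [1,4] − [0,4] + [0,1].
As a 9×6 matrix over Z this has rank 5, with invariant factors (1,1,1,1,1).

Now H_k = ker ∂_k / im ∂_{k+1}, so:

  H_0: rank C_0 − rank ∂_1 = 5 − 4 = 1, and the invariant factors of ∂_1 are all 1, so H_0 ≅ Z.
  H_1: rank ker ∂_1 − rank ∂_2 = (9 − 4) − 5 = 0, and the invariant factors of ∂_2 are all 1, so H_1 ≅ 0.
  H_2: rank ker ∂_2 − rank ∂_3 = (6 − 5) − 0 = 1, and there is no ∂_3, so H_2 ≅ Z.

Hence the Betti numbers are b_0 = 1, b_1 = 0, b_2 = 1.

b_0 = 1, b_1 = 0, b_2 = 1.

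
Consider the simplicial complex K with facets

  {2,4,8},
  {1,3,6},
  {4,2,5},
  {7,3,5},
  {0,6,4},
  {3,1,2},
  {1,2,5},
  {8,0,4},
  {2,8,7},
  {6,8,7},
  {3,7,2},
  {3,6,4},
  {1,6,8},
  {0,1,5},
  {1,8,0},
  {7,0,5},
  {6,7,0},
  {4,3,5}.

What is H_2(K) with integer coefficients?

H_2 = 0.

Take the total order 0 < 1 < 2 < 3 < 4 < 5 < 6 < 7 < 8 on the vertex set. Then K (dimension 2) consists of the simplices:

  0-simplices (9): [0], [1], [2], [3], [4], [5], [6], [7], [8]
  1-simplices (27): (27 of them)
  2-simplices (18): [0,1,5], [0,1,8], [0,4,6], [0,4,8], [0,5,7], [0,6,7], [1,2,3], [1,2,5], [1,3,6], [1,6,8], [2,3,7], [2,4,5], [2,4,8], [2,7,8], [3,4,5], [3,4,6], [3,5,7], [6,7,8]

so the chain groups are C_0 ≅ Z^9, C_1 ≅ Z^27, C_2 ≅ Z^18.

Boundary ∂_1: C_1 → C_0 maps an edge to its endpoints' difference, ∂[p,q] = q − p.
The resulting 9×27 matrix has rank 8, and its Smith normal form has invariant factors (1,1,1,1,1,1,1,1).

∂_2: C_2 → C_1 acts by ∂[p,q,r] = [q,r] − [p,r] + [p,q]. For instance
  ∂[1,2,5] = [2,5] − [1,5] + [1,2],
  ∂[1,3,6] = [3,6] − [1,6] + [1,3].
This gives a 27×18 integer matrix of rank 18; reducing to Smith normal form yields diagonal entries (1,1,1,1,1,1,1,1,1,1,1,1,1,1,1,1,1,2).

From H_k ≅ ker(∂_k) / im(∂_{k+1}) we obtain:

  H_2: rank ker ∂_2 − rank ∂_3 = (18 − 18) − 0 = 0, and there is no ∂_3, so H_2 = 0.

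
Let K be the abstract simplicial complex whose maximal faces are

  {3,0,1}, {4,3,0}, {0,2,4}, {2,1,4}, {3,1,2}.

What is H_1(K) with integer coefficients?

H_1 ≅ Z.

K has 5 vertices, 10 edges, 5 triangles.
rank ∂_1 = 4, rank ∂_2 = 5 ⇒ b_1 = 10 − 4 − 5 = 1; all invariant factors of ∂_2 are 1 so no torsion. So H_1 ≅ Z.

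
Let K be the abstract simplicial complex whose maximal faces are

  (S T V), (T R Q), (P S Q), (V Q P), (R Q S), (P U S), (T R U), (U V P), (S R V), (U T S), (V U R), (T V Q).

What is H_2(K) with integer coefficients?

H_2 = 0.

We work with the vertex ordering P < Q < R < S < T < U < V. The simplices of K, each written with vertices in increasing order, are:

  0-simplices (7): P, Q, R, S, T, U, V
  1-simplices (18): PQ, PS, PU, PV, QR, QS, QT, QV, RS, RT, RU, RV, ST, SU, SV, TU, TV, UV
  2-simplices (12): PQS, PQV, PSU, PUV, QRS, QRT, QTV, RSV, RTU, RUV, STU, STV

Hence C_0 ≅ Z^7, C_1 ≅ Z^18, C_2 ≅ Z^12.

Boundary ∂_1: C_1 → C_0 sends each edge [p,q] (with p < q) to q − p. For instance
  ∂SV = V − S.
This gives a 7×18 integer matrix of rank 6; reducing to Smith normal form yields diagonal entries (1,1,1,1,1,1).

Boundary ∂_2: C_2 → C_1 sends each 2-simplex [p,q,r] to [q,r] − [p,r] + [p,q]. For instance
  ∂RUV = UV − RV + RU,
  ∂QRT = RT − QT + QR.
The resulting 18×12 matrix has rank 12, and its Smith normal form has invariant factors (1,1,1,1,1,1,1,1,1,1,1,2).

From H_k ≅ ker(∂_k) / im(∂_{k+1}) we obtain:

  H_2: rank ker ∂_2 − rank ∂_3 = (12 − 12) − 0 = 0, and there is no ∂_3, so H_2 ≅ 0.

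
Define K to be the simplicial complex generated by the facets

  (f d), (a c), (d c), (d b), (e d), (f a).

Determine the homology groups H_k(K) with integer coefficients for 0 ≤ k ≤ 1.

Take the total order a < b < c < d < e < f on the vertex set. Then K (dimension 1) consists of the simplices:

  0-simplices (6): a, b, c, d, e, f
  1-simplices (6): ac, af, bd, cd, de, df

giving chain groups C_0 ≅ Z^6, C_1 ≅ Z^6.

The boundary map ∂_1: C_1 → C_0 is given by ∂[p,q] = [q] − [p].
The 6×6 boundary matrix has rank 5 and Smith normal form diag(1,1,1,1,1).

Now H_k = ker ∂_k / im ∂_{k+1}, so:

  H_0: rank C_0 − rank ∂_1 = 6 − 5 = 1, and the invariant factors of ∂_1 are all 1, so H_0 = Z.
  H_1: rank ker ∂_1 − rank ∂_2 = (6 − 5) − 0 = 1, and there is no ∂_2, so H_1 = Z.

H_0 = Z,  H_1 = Z.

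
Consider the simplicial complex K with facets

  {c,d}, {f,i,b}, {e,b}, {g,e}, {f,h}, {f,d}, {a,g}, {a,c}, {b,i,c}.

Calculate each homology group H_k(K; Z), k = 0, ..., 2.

Take the total order a < b < c < d < e < f < g < h < i on the vertex set. Then K (dimension 2) consists of the simplices:

  0-simplices (9): a, b, c, d, e, f, g, h, i
  1-simplices (12): ac, ag, bc, be, bf, bi, cd, ci, df, eg, fh, fi
  2-simplices (2): bci, bfi

Hence C_0 ≅ Z^9, C_1 ≅ Z^12, C_2 ≅ Z^2.

Boundary ∂_1: C_1 → C_0 sends each edge [p,q] (with p < q) to q − p. For instance
  ∂be = e − b.
The resulting 9×12 matrix has rank 8, and its Smith normal form has invariant factors (1,1,1,1,1,1,1,1).

Boundary ∂_2: C_2 → C_1 maps a triangle to the signed sum of its edges. For instance
  ∂bfi = fi − bi + bf,
  ∂bci = ci − bi + bc.
As a 12×2 matrix over Z this has rank 2, with invariant factors (1,1).

Computing H_k = (kernel of ∂_k) / (image of ∂_{k+1}):

  H_0: rank C_0 − rank ∂_1 = 9 − 8 = 1, and the invariant factors of ∂_1 are all 1, so H_0 = Z.
  H_1: rank ker ∂_1 − rank ∂_2 = (12 − 8) − 2 = 2, and the invariant factors of ∂_2 are all 1, so H_1 = Z^2.
  H_2: rank ker ∂_2 − rank ∂_3 = (2 − 2) − 0 = 0, and there is no ∂_3, so H_2 = 0.

H_0 ≅ Z,  H_1 ≅ Z^2,  H_2 = 0.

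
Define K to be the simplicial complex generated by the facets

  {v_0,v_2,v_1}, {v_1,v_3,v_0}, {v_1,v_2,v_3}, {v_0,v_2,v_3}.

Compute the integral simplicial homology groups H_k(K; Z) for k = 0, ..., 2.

H_0 = Z,  H_1 = 0,  H_2 = Z.

Order the vertices as v_0 < v_1 < v_2 < v_3. Listing each simplex with vertices in this order, K has dimension 2 with simplices:

  0-simplices (4): [v_0], [v_1], [v_2], [v_3]
  1-simplices (6): [v_0,v_1], [v_0,v_2], [v_0,v_3], [v_1,v_2], [v_1,v_3], [v_2,v_3]
  2-simplices (4): [v_0,v_1,v_2], [v_0,v_1,v_3], [v_0,v_2,v_3], [v_1,v_2,v_3]

so the chain groups are C_0 ≅ Z^4, C_1 ≅ Z^6, C_2 ≅ Z^4.

The boundary map ∂_1: C_1 → C_0 maps an edge to its endpoints' difference, ∂[p,q] = q − p. For instance
  ∂[v_0,v_3] = [v_3] − [v_0].
The 4×6 boundary matrix has rank 3 and Smith normal form diag(1,1,1).

∂_2: C_2 → C_1 acts by ∂[p,q,r] = [q,r] − [p,r] + [p,q]. For instance
  ∂[v_0,v_1,v_3] = [v_1,v_3] − [v_0,v_3] + [v_0,v_1],
  ∂[v_1,v_2,v_3] = [v_2,v_3] − [v_1,v_3] + [v_1,v_2].
As a 6×4 matrix over Z this has rank 3, with invariant factors (1,1,1).

From H_k ≅ ker(∂_k) / im(∂_{k+1}) we obtain:

  H_0: rank C_0 − rank ∂_1 = 4 − 3 = 1, and the invariant factors of ∂_1 are all 1, so H_0 = Z.
  H_1: rank ker ∂_1 − rank ∂_2 = (6 − 3) − 3 = 0, and the invariant factors of ∂_2 are all 1, so H_1 = 0.
  H_2: rank ker ∂_2 − rank ∂_3 = (4 − 3) − 0 = 1, and there is no ∂_3, so H_2 = Z.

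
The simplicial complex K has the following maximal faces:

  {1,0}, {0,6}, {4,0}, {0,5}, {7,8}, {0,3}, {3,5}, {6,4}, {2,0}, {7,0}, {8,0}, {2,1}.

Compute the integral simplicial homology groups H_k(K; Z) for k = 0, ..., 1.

H_0 ≅ Z,  H_1 ≅ Z^4.

K has 9 vertices, 12 edges.
rank ∂_0 = 0, rank ∂_1 = 8 ⇒ b_0 = 9 − 0 − 8 = 1; all invariant factors of ∂_1 are 1 so no torsion. So H_0 ≅ Z.
rank ∂_1 = 8, rank ∂_2 = 0 ⇒ b_1 = 12 − 8 − 0 = 4. So H_1 ≅ Z^4.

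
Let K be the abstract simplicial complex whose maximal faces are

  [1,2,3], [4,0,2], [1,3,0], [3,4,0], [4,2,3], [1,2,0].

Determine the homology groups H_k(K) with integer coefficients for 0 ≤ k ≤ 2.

H_0 = Z,  H_1 = 0,  H_2 = Z.

Take the total order 0 < 1 < 2 < 3 < 4 on the vertex set. Then K (dimension 2) consists of the simplices:

  0-simplices (5): [0], [1], [2], [3], [4]
  1-simplices (9): [0,1], [0,2], [0,3], [0,4], [1,2], [1,3], [2,3], [2,4], [3,4]
  2-simplices (6): [0,1,2], [0,1,3], [0,2,4], [0,3,4], [1,2,3], [2,3,4]

Hence C_0 ≅ Z^5, C_1 ≅ Z^9, C_2 ≅ Z^6.

The boundary map ∂_1: C_1 → C_0 maps an edge to its endpoints' difference, ∂[p,q] = q − p. For instance
  ∂[2,3] = [3] − [2].
The 5×9 boundary matrix has rank 4 and Smith normal form diag(1,1,1,1).

The boundary map ∂_2: C_2 → C_1 maps a triangle to the signed sum of its edges. For instance
  ∂[0,1,2] = [1,2] − [0,2] + [0,1],
  ∂[0,2,4] = [2,4] − [0,4] + [0,2].
As a 9×6 matrix over Z this has rank 5, with invariant factors (1,1,1,1,1).

Now H_k = ker ∂_k / im ∂_{k+1}, so:

  H_0: rank C_0 − rank ∂_1 = 5 − 4 = 1, and the invariant factors of ∂_1 are all 1, so H_0 = Z.
  H_1: rank ker ∂_1 − rank ∂_2 = (9 − 4) − 5 = 0, and the invariant factors of ∂_2 are all 1, so H_1 = 0.
  H_2: rank ker ∂_2 − rank ∂_3 = (6 − 5) − 0 = 1, and there is no ∂_3, so H_2 = Z.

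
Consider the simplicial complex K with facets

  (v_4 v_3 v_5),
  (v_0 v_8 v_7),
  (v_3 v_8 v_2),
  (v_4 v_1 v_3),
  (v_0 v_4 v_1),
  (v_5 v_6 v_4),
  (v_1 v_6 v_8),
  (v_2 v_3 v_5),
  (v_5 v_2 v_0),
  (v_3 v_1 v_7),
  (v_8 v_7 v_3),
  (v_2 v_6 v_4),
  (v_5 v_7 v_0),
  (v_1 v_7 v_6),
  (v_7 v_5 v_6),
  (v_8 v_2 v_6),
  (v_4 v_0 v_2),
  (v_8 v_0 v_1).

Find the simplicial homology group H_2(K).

Take the total order v_0 < v_1 < v_2 < v_3 < v_4 < v_5 < v_6 < v_7 < v_8 on the vertex set. Then K (dimension 2) consists of the simplices:

  0-simplices (9): [v_0], [v_1], [v_2], [v_3], [v_4], [v_5], [v_6], [v_7], [v_8]
  1-simplices (27): (27 of them)
  2-simplices (18): (18 of them)

Hence C_0 ≅ Z^9, C_1 ≅ Z^27, C_2 ≅ Z^18.

The boundary map ∂_1: C_1 → C_0 maps an edge to its endpoints' difference, ∂[p,q] = q − p.
The 9×27 boundary matrix has rank 8 and Smith normal form diag(1,1,1,1,1,1,1,1).

∂_2: C_2 → C_1 maps a triangle to the signed sum of its edges. For instance
  ∂[v_2,v_4,v_6] = [v_4,v_6] − [v_2,v_6] + [v_2,v_4],
  ∂[v_0,v_7,v_8] = [v_7,v_8] − [v_0,v_8] + [v_0,v_7].
The 27×18 boundary matrix has rank 18 and Smith normal form diag(1,1,1,1,1,1,1,1,1,1,1,1,1,1,1,1,1,2).

Computing H_k = (kernel of ∂_k) / (image of ∂_{k+1}):

  H_2: rank ker ∂_2 − rank ∂_3 = (18 − 18) − 0 = 0, and there is no ∂_3, so H_2 = 0.

H_2 ≅ 0.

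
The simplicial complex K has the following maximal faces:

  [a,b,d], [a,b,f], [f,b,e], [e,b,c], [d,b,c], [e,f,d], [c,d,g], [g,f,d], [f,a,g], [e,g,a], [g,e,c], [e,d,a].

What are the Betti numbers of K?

Fix the vertex order a < b < c < d < e < f < g and write every simplex with vertices in increasing order. Then dim K = 2 and the simplices of K are:

  0-simplices (7): a, b, c, d, e, f, g
  1-simplices (18): ab, ad, ae, af, ag, bc, bd, be, bf, cd, ce, cg, de, df, dg, ef, eg, fg
  2-simplices (12): abd, abf, ade, aeg, afg, bcd, bce, bef, cdg, ceg, def, dfg

so the chain groups are C_0 ≅ Z^7, C_1 ≅ Z^18, C_2 ≅ Z^12.

∂_1: C_1 → C_0 is given by ∂[p,q] = [q] − [p]. For instance
  ∂df = f − d.
The 7×18 boundary matrix has rank 6 and Smith normal form diag(1,1,1,1,1,1).

The boundary map ∂_2: C_2 → C_1 sends each 2-simplex [p,q,r] to [q,r] − [p,r] + [p,q]. For instance
  ∂cdg = dg − cg + cd,
  ∂abd = bd − ad + ab.
As a 18×12 matrix over Z this has rank 12, with invariant factors (1,1,1,1,1,1,1,1,1,1,1,2).

Now H_k = ker ∂_k / im ∂_{k+1}, so:

  H_0: rank C_0 − rank ∂_1 = 7 − 6 = 1, and the invariant factors of ∂_1 are all 1, so H_0 ≅ Z.
  H_1: rank ker ∂_1 − rank ∂_2 = (18 − 6) − 12 = 0, and ∂_2 has invariant factor 2 > 1, so H_1 ≅ Z/2Z.
  H_2: rank ker ∂_2 − rank ∂_3 = (12 − 12) − 0 = 0, and there is no ∂_3, so H_2 ≅ 0.

As a check, the Euler characteristic is 7 − 18 + 12 = 1, which agrees with 1 − 0 + 0 = 1.
(K is a triangulation of the real projective plane RP^2.)

Hence the Betti numbers are b_0 = 1, b_1 = 0, b_2 = 0.

b_0 = 1, b_1 = 0, b_2 = 0.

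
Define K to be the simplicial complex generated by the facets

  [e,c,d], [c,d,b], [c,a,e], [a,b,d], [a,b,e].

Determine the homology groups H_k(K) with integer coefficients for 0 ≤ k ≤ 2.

Take the total order a < b < c < d < e on the vertex set. Then K (dimension 2) consists of the simplices:

  0-simplices (5): a, b, c, d, e
  1-simplices (10): ab, ac, ad, ae, bc, bd, be, cd, ce, de
  2-simplices (5): abd, abe, ace, bcd, cde

giving chain groups C_0 ≅ Z^5, C_1 ≅ Z^10, C_2 ≅ Z^5.

∂_1: C_1 → C_0 sends each edge [p,q] (with p < q) to q − p.
The resulting 5×10 matrix has rank 4, and its Smith normal form has invariant factors (1,1,1,1).

∂_2: C_2 → C_1 maps a triangle to the signed sum of its edges. For instance
  ∂bcd = cd − bd + bc,
  ∂ace = ce − ae + ac.
The 10×5 boundary matrix has rank 5 and Smith normal form diag(1,1,1,1,1).

Now H_k = ker ∂_k / im ∂_{k+1}, so:

  H_0: rank C_0 − rank ∂_1 = 5 − 4 = 1, and the invariant factors of ∂_1 are all 1, so H_0 ≅ Z.
  H_1: rank ker ∂_1 − rank ∂_2 = (10 − 4) − 5 = 1, and the invariant factors of ∂_2 are all 1, so H_1 ≅ Z.
  H_2: rank ker ∂_2 − rank ∂_3 = (5 − 5) − 0 = 0, and there is no ∂_3, so H_2 ≅ 0.

As a check, the Euler characteristic is 5 − 10 + 5 = 0, which agrees with 1 − 1 + 0 = 0.
(K is a triangulation of the Möbius band.)

H_0 = Z,  H_1 = Z,  H_2 = 0.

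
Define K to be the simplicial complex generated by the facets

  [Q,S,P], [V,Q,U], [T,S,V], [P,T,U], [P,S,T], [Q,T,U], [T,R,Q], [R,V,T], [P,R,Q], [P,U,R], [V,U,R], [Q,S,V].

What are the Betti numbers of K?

b_0 = 1, b_1 = 0, b_2 = 0.

We work with the vertex ordering P < Q < R < S < T < U < V. The simplices of K, each written with vertices in increasing order, are:

  0-simplices (7): P, Q, R, S, T, U, V
  1-simplices (18): PQ, PR, PS, PT, PU, QR, QS, QT, QU, QV, RT, RU, RV, ST, SV, TU, TV, UV
  2-simplices (12): PQR, PQS, PRU, PST, PTU, QRT, QSV, QTU, QUV, RTV, RUV, STV

so the chain groups are C_0 ≅ Z^7, C_1 ≅ Z^18, C_2 ≅ Z^12.

The boundary map ∂_1: C_1 → C_0 sends each edge [p,q] (with p < q) to q − p.
This gives a 7×18 integer matrix of rank 6; reducing to Smith normal form yields diagonal entries (1,1,1,1,1,1).

∂_2: C_2 → C_1 acts by ∂[p,q,r] = [q,r] − [p,r] + [p,q]. For instance
  ∂QSV = SV − QV + QS,
  ∂PTU = TU − PU + PT.
The resulting 18×12 matrix has rank 12, and its Smith normal form has invariant factors (1,1,1,1,1,1,1,1,1,1,1,2).

Now H_k = ker ∂_k / im ∂_{k+1}, so:

  H_0: rank C_0 − rank ∂_1 = 7 − 6 = 1, and the invariant factors of ∂_1 are all 1, so H_0 ≅ Z.
  H_1: rank ker ∂_1 − rank ∂_2 = (18 − 6) − 12 = 0, and ∂_2 has invariant factor 2 > 1, so H_1 ≅ Z/2.
  H_2: rank ker ∂_2 − rank ∂_3 = (12 − 12) − 0 = 0, and there is no ∂_3, so H_2 ≅ 0.

(K is a triangulation of the real projective plane RP^2.)

Hence the Betti numbers are b_0 = 1, b_1 = 0, b_2 = 0.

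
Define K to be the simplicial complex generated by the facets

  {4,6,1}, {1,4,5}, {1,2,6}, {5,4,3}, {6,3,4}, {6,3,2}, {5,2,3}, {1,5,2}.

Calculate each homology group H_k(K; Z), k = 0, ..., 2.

H_0 = Z,  H_1 = 0,  H_2 = Z.

Fix the vertex order 1 < 2 < 3 < 4 < 5 < 6 and write every simplex with vertices in increasing order. Then dim K = 2 and the simplices of K are:

  0-simplices (6): [1], [2], [3], [4], [5], [6]
  1-simplices (12): [1,2], [1,4], [1,5], [1,6], [2,3], [2,5], [2,6], [3,4], [3,5], [3,6], [4,5], [4,6]
  2-simplices (8): [1,2,5], [1,2,6], [1,4,5], [1,4,6], [2,3,5], [2,3,6], [3,4,5], [3,4,6]

so the chain groups are C_0 ≅ Z^6, C_1 ≅ Z^12, C_2 ≅ Z^8.

Boundary ∂_1: C_1 → C_0 sends each edge [p,q] (with p < q) to q − p. For instance
  ∂[2,3] = [3] − [2].
The resulting 6×12 matrix has rank 5, and its Smith normal form has invariant factors (1,1,1,1,1).

∂_2: C_2 → C_1 sends each 2-simplex [p,q,r] to [q,r] − [p,r] + [p,q]. For instance
  ∂[2,3,6] = [3,6] − [2,6] + [2,3],
  ∂[3,4,6] = [4,6] − [3,6] + [3,4].
The 12×8 boundary matrix has rank 7 and Smith normal form diag(1,1,1,1,1,1,1).

From H_k ≅ ker(∂_k) / im(∂_{k+1}) we obtain:

  H_0: rank C_0 − rank ∂_1 = 6 − 5 = 1, and the invariant factors of ∂_1 are all 1, so H_0 = Z.
  H_1: rank ker ∂_1 − rank ∂_2 = (12 − 5) − 7 = 0, and the invariant factors of ∂_2 are all 1, so H_1 = 0.
  H_2: rank ker ∂_2 − rank ∂_3 = (8 − 7) − 0 = 1, and there is no ∂_3, so H_2 = Z.

(K is a triangulation of the 2-sphere S^2.)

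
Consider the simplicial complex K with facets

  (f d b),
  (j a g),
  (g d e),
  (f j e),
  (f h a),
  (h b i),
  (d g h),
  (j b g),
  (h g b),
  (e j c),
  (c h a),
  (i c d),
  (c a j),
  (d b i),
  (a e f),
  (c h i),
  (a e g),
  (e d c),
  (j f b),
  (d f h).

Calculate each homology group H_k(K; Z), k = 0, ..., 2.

Take the total order a < b < c < d < e < f < g < h < i < j on the vertex set. Then K (dimension 2) consists of the simplices:

  0-simplices (10): a, b, c, d, e, f, g, h, i, j
  1-simplices (30): ac, ae, af, ag, ah, aj, bd, bf, bg, bh, bi, bj, cd, ce, ch, ci, cj, de, df, dg, dh, di, ef, eg, ej, fh, fj, gh, gj, hi
  2-simplices (20): ach, acj, aef, aeg, afh, agj, bdf, bdi, bfj, bgh, bgj, bhi, cde, cdi, cej, chi, deg, dfh, dgh, efj

giving chain groups C_0 ≅ Z^10, C_1 ≅ Z^30, C_2 ≅ Z^20.

Boundary ∂_1: C_1 → C_0 is given by ∂[p,q] = [q] − [p].
As a 10×30 matrix over Z this has rank 9, with invariant factors (1,1,1,1,1,1,1,1,1).

The boundary map ∂_2: C_2 → C_1 acts by ∂[p,q,r] = [q,r] − [p,r] + [p,q]. For instance
  ∂bgh = gh − bh + bg,
  ∂bhi = hi − bi + bh.
As a 30×20 matrix over Z this has rank 20, with invariant factors (1,1,1,1,1,1,1,1,1,1,1,1,1,1,1,1,1,1,1,2).

Reading off H_k = ker ∂_k / im ∂_{k+1}:

  H_0: rank C_0 − rank ∂_1 = 10 − 9 = 1, and the invariant factors of ∂_1 are all 1, so H_0 ≅ Z.
  H_1: rank ker ∂_1 − rank ∂_2 = (30 − 9) − 20 = 1, and ∂_2 has invariant factor 2 > 1, so H_1 ≅ Z ⊕ Z/2Z.
  H_2: rank ker ∂_2 − rank ∂_3 = (20 − 20) − 0 = 0, and there is no ∂_3, so H_2 ≅ 0.

As a check, the Euler characteristic is 10 − 30 + 20 = 0, which agrees with 1 − 1 + 0 = 0.
(K is a triangulation of the Klein bottle.)

H_0 = Z,  H_1 = Z ⊕ Z/2Z,  H_2 = 0.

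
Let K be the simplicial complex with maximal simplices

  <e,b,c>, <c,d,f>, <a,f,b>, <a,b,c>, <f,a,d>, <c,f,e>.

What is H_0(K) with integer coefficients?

Take the total order a < b < c < d < e < f on the vertex set. Then K (dimension 2) consists of the simplices:

  0-simplices (6): a, b, c, d, e, f
  1-simplices (12): ab, ac, ad, af, bc, be, bf, cd, ce, cf, df, ef
  2-simplices (6): abc, abf, adf, bce, cdf, cef

giving chain groups C_0 ≅ Z^6, C_1 ≅ Z^12, C_2 ≅ Z^6.

Boundary ∂_1: C_1 → C_0 is given by ∂[p,q] = [q] − [p].
The 6×12 boundary matrix has rank 5 and Smith normal form diag(1,1,1,1,1).

The boundary map ∂_2: C_2 → C_1 sends each 2-simplex [p,q,r] to [q,r] − [p,r] + [p,q]. For instance
  ∂abc = bc − ac + ab,
  ∂cef = ef − cf + ce.
The resulting 12×6 matrix has rank 6, and its Smith normal form has invariant factors (1,1,1,1,1,1).

From H_k ≅ ker(∂_k) / im(∂_{k+1}) we obtain:

  H_0: rank C_0 − rank ∂_1 = 6 − 5 = 1, and the invariant factors of ∂_1 are all 1, so H_0 = Z.

(K is a triangulation of the cylinder S^1 x I.)

H_0 = Z.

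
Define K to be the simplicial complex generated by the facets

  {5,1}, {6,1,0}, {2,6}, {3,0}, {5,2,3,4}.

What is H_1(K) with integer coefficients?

Take the total order 0 < 1 < 2 < 3 < 4 < 5 < 6 on the vertex set. Then K (dimension 3) consists of the simplices:

  0-simplices (7): [0], [1], [2], [3], [4], [5], [6]
  1-simplices (12): [0,1], [0,3], [0,6], [1,5], [1,6], [2,3], [2,4], [2,5], [2,6], [3,4], [3,5], [4,5]
  2-simplices (5): [0,1,6], [2,3,4], [2,3,5], [2,4,5], [3,4,5]
  3-simplices (1): [2,3,4,5]

giving chain groups C_0 ≅ Z^7, C_1 ≅ Z^12, C_2 ≅ Z^5, C_3 ≅ Z^1.

Boundary ∂_1: C_1 → C_0 is given by ∂[p,q] = [q] − [p].
The resulting 7×12 matrix has rank 6, and its Smith normal form has invariant factors (1,1,1,1,1,1).

The boundary map ∂_2: C_2 → C_1 sends each 2-simplex [p,q,r] to [q,r] − [p,r] + [p,q]. For instance
  ∂[3,4,5] = [4,5] − [3,5] + [3,4],
  ∂[0,1,6] = [1,6] − [0,6] + [0,1].
This gives a 12×5 integer matrix of rank 4; reducing to Smith normal form yields diagonal entries (1,1,1,1).

∂_3: C_3 → C_2 sends each 3-simplex σ to the alternating sum Σ_i (−1)^i (σ with its i-th vertex removed). For instance
  ∂[2,3,4,5] = [3,4,5] − [2,4,5] + [2,3,5] − [2,3,4].
This gives a 5×1 integer matrix of rank 1; reducing to Smith normal form yields diagonal entries (1).

Now H_k = ker ∂_k / im ∂_{k+1}, so:

  H_1: rank ker ∂_1 − rank ∂_2 = (12 − 6) − 4 = 2, and the invariant factors of ∂_2 are all 1, so H_1 = Z^2.

H_1 ≅ Z^2.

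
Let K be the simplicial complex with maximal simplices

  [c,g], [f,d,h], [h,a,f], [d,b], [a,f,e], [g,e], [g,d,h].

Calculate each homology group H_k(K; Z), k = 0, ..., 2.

H_0 ≅ Z,  H_1 ≅ Z,  H_2 = 0.

Order the vertices as a < b < c < d < e < f < g < h. Listing each simplex with vertices in this order, K has dimension 2 with simplices:

  0-simplices (8): a, b, c, d, e, f, g, h
  1-simplices (12): ae, af, ah, bd, cg, df, dg, dh, ef, eg, fh, gh
  2-simplices (4): aef, afh, dfh, dgh

giving chain groups C_0 ≅ Z^8, C_1 ≅ Z^12, C_2 ≅ Z^4.

The boundary map ∂_1: C_1 → C_0 maps an edge to its endpoints' difference, ∂[p,q] = q − p.
This gives a 8×12 integer matrix of rank 7; reducing to Smith normal form yields diagonal entries (1,1,1,1,1,1,1).

The boundary map ∂_2: C_2 → C_1 sends each 2-simplex [p,q,r] to [q,r] − [p,r] + [p,q]. For instance
  ∂dgh = gh − dh + dg,
  ∂aef = ef − af + ae.
This gives a 12×4 integer matrix of rank 4; reducing to Smith normal form yields diagonal entries (1,1,1,1).

From H_k ≅ ker(∂_k) / im(∂_{k+1}) we obtain:

  H_0: rank C_0 − rank ∂_1 = 8 − 7 = 1, and the invariant factors of ∂_1 are all 1, so H_0 ≅ Z.
  H_1: rank ker ∂_1 − rank ∂_2 = (12 − 7) − 4 = 1, and the invariant factors of ∂_2 are all 1, so H_1 ≅ Z.
  H_2: rank ker ∂_2 − rank ∂_3 = (4 − 4) − 0 = 0, and there is no ∂_3, so H_2 ≅ 0.

As a check, the Euler characteristic is 8 − 12 + 4 = 0, which agrees with 1 − 1 + 0 = 0.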